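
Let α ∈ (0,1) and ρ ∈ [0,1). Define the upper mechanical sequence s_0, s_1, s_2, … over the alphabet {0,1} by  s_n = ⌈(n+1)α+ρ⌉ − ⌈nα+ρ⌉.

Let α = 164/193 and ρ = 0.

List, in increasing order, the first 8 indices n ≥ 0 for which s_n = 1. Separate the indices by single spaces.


n=0: ⌈164/193⌉−⌈0/193⌉ = 1−0 = 1  ← one
n=1: ⌈328/193⌉−⌈164/193⌉ = 2−1 = 1  ← one
n=2: ⌈492/193⌉−⌈328/193⌉ = 3−2 = 1  ← one
n=3: ⌈656/193⌉−⌈492/193⌉ = 4−3 = 1  ← one
n=4: ⌈820/193⌉−⌈656/193⌉ = 5−4 = 1  ← one
n=5: ⌈984/193⌉−⌈820/193⌉ = 6−5 = 1  ← one
n=6: ⌈1148/193⌉−⌈984/193⌉ = 6−6 = 0
n=7: ⌈1312/193⌉−⌈1148/193⌉ = 7−6 = 1  ← one
n=8: ⌈1476/193⌉−⌈1312/193⌉ = 8−7 = 1  ← one
positions of the first 8 ones: 0 1 2 3 4 5 7 8

0 1 2 3 4 5 7 8


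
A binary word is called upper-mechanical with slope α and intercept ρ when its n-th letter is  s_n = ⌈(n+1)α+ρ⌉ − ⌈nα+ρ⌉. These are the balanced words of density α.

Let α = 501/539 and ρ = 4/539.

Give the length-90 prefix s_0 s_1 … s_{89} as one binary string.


n=0: ⌈(1·501+4)/539⌉ − ⌈(0·501+4)/539⌉ = ⌈505/539⌉ − ⌈4/539⌉ = 1 − 1 = 0
n=1: ⌈(2·501+4)/539⌉ − ⌈(1·501+4)/539⌉ = ⌈1006/539⌉ − ⌈505/539⌉ = 2 − 1 = 1
n=2: ⌈(3·501+4)/539⌉ − ⌈(2·501+4)/539⌉ = ⌈1507/539⌉ − ⌈1006/539⌉ = 3 − 2 = 1
n=3: ⌈(4·501+4)/539⌉ − ⌈(3·501+4)/539⌉ = ⌈2008/539⌉ − ⌈1507/539⌉ = 4 − 3 = 1
n=4: ⌈(5·501+4)/539⌉ − ⌈(4·501+4)/539⌉ = ⌈2509/539⌉ − ⌈2008/539⌉ = 5 − 4 = 1
n=5: ⌈(6·501+4)/539⌉ − ⌈(5·501+4)/539⌉ = ⌈3010/539⌉ − ⌈2509/539⌉ = 6 − 5 = 1
n=6: ⌈(7·501+4)/539⌉ − ⌈(6·501+4)/539⌉ = ⌈3511/539⌉ − ⌈3010/539⌉ = 7 − 6 = 1
n=7: ⌈(8·501+4)/539⌉ − ⌈(7·501+4)/539⌉ = ⌈4012/539⌉ − ⌈3511/539⌉ = 8 − 7 = 1
n=8: ⌈(9·501+4)/539⌉ − ⌈(8·501+4)/539⌉ = ⌈4513/539⌉ − ⌈4012/539⌉ = 9 − 8 = 1
n=9: ⌈(10·501+4)/539⌉ − ⌈(9·501+4)/539⌉ = ⌈5014/539⌉ − ⌈4513/539⌉ = 10 − 9 = 1
n=10: ⌈(11·501+4)/539⌉ − ⌈(10·501+4)/539⌉ = ⌈5515/539⌉ − ⌈5014/539⌉ = 11 − 10 = 1
n=11: ⌈(12·501+4)/539⌉ − ⌈(11·501+4)/539⌉ = ⌈6016/539⌉ − ⌈5515/539⌉ = 12 − 11 = 1
n=12: ⌈(13·501+4)/539⌉ − ⌈(12·501+4)/539⌉ = ⌈6517/539⌉ − ⌈6016/539⌉ = 13 − 12 = 1
n=13: ⌈(14·501+4)/539⌉ − ⌈(13·501+4)/539⌉ = ⌈7018/539⌉ − ⌈6517/539⌉ = 14 − 13 = 1
n=14: ⌈(15·501+4)/539⌉ − ⌈(14·501+4)/539⌉ = ⌈7519/539⌉ − ⌈7018/539⌉ = 14 − 14 = 0
n=15: ⌈(16·501+4)/539⌉ − ⌈(15·501+4)/539⌉ = ⌈8020/539⌉ − ⌈7519/539⌉ = 15 − 14 = 1
n=16: ⌈(17·501+4)/539⌉ − ⌈(16·501+4)/539⌉ = ⌈8521/539⌉ − ⌈8020/539⌉ = 16 − 15 = 1
n=17: ⌈(18·501+4)/539⌉ − ⌈(17·501+4)/539⌉ = ⌈9022/539⌉ − ⌈8521/539⌉ = 17 − 16 = 1
n=18: ⌈(19·501+4)/539⌉ − ⌈(18·501+4)/539⌉ = ⌈9523/539⌉ − ⌈9022/539⌉ = 18 − 17 = 1
n=19: ⌈(20·501+4)/539⌉ − ⌈(19·501+4)/539⌉ = ⌈10024/539⌉ − ⌈9523/539⌉ = 19 − 18 = 1
n=20: ⌈(21·501+4)/539⌉ − ⌈(20·501+4)/539⌉ = ⌈10525/539⌉ − ⌈10024/539⌉ = 20 − 19 = 1
n=21: ⌈(22·501+4)/539⌉ − ⌈(21·501+4)/539⌉ = ⌈11026/539⌉ − ⌈10525/539⌉ = 21 − 20 = 1
n=22: ⌈(23·501+4)/539⌉ − ⌈(22·501+4)/539⌉ = ⌈11527/539⌉ − ⌈11026/539⌉ = 22 − 21 = 1
n=23: ⌈(24·501+4)/539⌉ − ⌈(23·501+4)/539⌉ = ⌈12028/539⌉ − ⌈11527/539⌉ = 23 − 22 = 1
n=24: ⌈(25·501+4)/539⌉ − ⌈(24·501+4)/539⌉ = ⌈12529/539⌉ − ⌈12028/539⌉ = 24 − 23 = 1
n=25: ⌈(26·501+4)/539⌉ − ⌈(25·501+4)/539⌉ = ⌈13030/539⌉ − ⌈12529/539⌉ = 25 − 24 = 1
n=26: ⌈(27·501+4)/539⌉ − ⌈(26·501+4)/539⌉ = ⌈13531/539⌉ − ⌈13030/539⌉ = 26 − 25 = 1
n=27: ⌈(28·501+4)/539⌉ − ⌈(27·501+4)/539⌉ = ⌈14032/539⌉ − ⌈13531/539⌉ = 27 − 26 = 1
n=28: ⌈(29·501+4)/539⌉ − ⌈(28·501+4)/539⌉ = ⌈14533/539⌉ − ⌈14032/539⌉ = 27 − 27 = 0
n=29: ⌈(30·501+4)/539⌉ − ⌈(29·501+4)/539⌉ = ⌈15034/539⌉ − ⌈14533/539⌉ = 28 − 27 = 1
n=30: ⌈(31·501+4)/539⌉ − ⌈(30·501+4)/539⌉ = ⌈15535/539⌉ − ⌈15034/539⌉ = 29 − 28 = 1
n=31: ⌈(32·501+4)/539⌉ − ⌈(31·501+4)/539⌉ = ⌈16036/539⌉ − ⌈15535/539⌉ = 30 − 29 = 1
n=32: ⌈(33·501+4)/539⌉ − ⌈(32·501+4)/539⌉ = ⌈16537/539⌉ − ⌈16036/539⌉ = 31 − 30 = 1
n=33: ⌈(34·501+4)/539⌉ − ⌈(33·501+4)/539⌉ = ⌈17038/539⌉ − ⌈16537/539⌉ = 32 − 31 = 1
n=34: ⌈(35·501+4)/539⌉ − ⌈(34·501+4)/539⌉ = ⌈17539/539⌉ − ⌈17038/539⌉ = 33 − 32 = 1
n=35: ⌈(36·501+4)/539⌉ − ⌈(35·501+4)/539⌉ = ⌈18040/539⌉ − ⌈17539/539⌉ = 34 − 33 = 1
n=36: ⌈(37·501+4)/539⌉ − ⌈(36·501+4)/539⌉ = ⌈18541/539⌉ − ⌈18040/539⌉ = 35 − 34 = 1
n=37: ⌈(38·501+4)/539⌉ − ⌈(37·501+4)/539⌉ = ⌈19042/539⌉ − ⌈18541/539⌉ = 36 − 35 = 1
n=38: ⌈(39·501+4)/539⌉ − ⌈(38·501+4)/539⌉ = ⌈19543/539⌉ − ⌈19042/539⌉ = 37 − 36 = 1
n=39: ⌈(40·501+4)/539⌉ − ⌈(39·501+4)/539⌉ = ⌈20044/539⌉ − ⌈19543/539⌉ = 38 − 37 = 1
n=40: ⌈(41·501+4)/539⌉ − ⌈(40·501+4)/539⌉ = ⌈20545/539⌉ − ⌈20044/539⌉ = 39 − 38 = 1
n=41: ⌈(42·501+4)/539⌉ − ⌈(41·501+4)/539⌉ = ⌈21046/539⌉ − ⌈20545/539⌉ = 40 − 39 = 1
n=42: ⌈(43·501+4)/539⌉ − ⌈(42·501+4)/539⌉ = ⌈21547/539⌉ − ⌈21046/539⌉ = 40 − 40 = 0
n=43: ⌈(44·501+4)/539⌉ − ⌈(43·501+4)/539⌉ = ⌈22048/539⌉ − ⌈21547/539⌉ = 41 − 40 = 1
n=44: ⌈(45·501+4)/539⌉ − ⌈(44·501+4)/539⌉ = ⌈22549/539⌉ − ⌈22048/539⌉ = 42 − 41 = 1
n=45: ⌈(46·501+4)/539⌉ − ⌈(45·501+4)/539⌉ = ⌈23050/539⌉ − ⌈22549/539⌉ = 43 − 42 = 1
n=46: ⌈(47·501+4)/539⌉ − ⌈(46·501+4)/539⌉ = ⌈23551/539⌉ − ⌈23050/539⌉ = 44 − 43 = 1
n=47: ⌈(48·501+4)/539⌉ − ⌈(47·501+4)/539⌉ = ⌈24052/539⌉ − ⌈23551/539⌉ = 45 − 44 = 1
n=48: ⌈(49·501+4)/539⌉ − ⌈(48·501+4)/539⌉ = ⌈24553/539⌉ − ⌈24052/539⌉ = 46 − 45 = 1
n=49: ⌈(50·501+4)/539⌉ − ⌈(49·501+4)/539⌉ = ⌈25054/539⌉ − ⌈24553/539⌉ = 47 − 46 = 1
n=50: ⌈(51·501+4)/539⌉ − ⌈(50·501+4)/539⌉ = ⌈25555/539⌉ − ⌈25054/539⌉ = 48 − 47 = 1
n=51: ⌈(52·501+4)/539⌉ − ⌈(51·501+4)/539⌉ = ⌈26056/539⌉ − ⌈25555/539⌉ = 49 − 48 = 1
n=52: ⌈(53·501+4)/539⌉ − ⌈(52·501+4)/539⌉ = ⌈26557/539⌉ − ⌈26056/539⌉ = 50 − 49 = 1
n=53: ⌈(54·501+4)/539⌉ − ⌈(53·501+4)/539⌉ = ⌈27058/539⌉ − ⌈26557/539⌉ = 51 − 50 = 1
n=54: ⌈(55·501+4)/539⌉ − ⌈(54·501+4)/539⌉ = ⌈27559/539⌉ − ⌈27058/539⌉ = 52 − 51 = 1
n=55: ⌈(56·501+4)/539⌉ − ⌈(55·501+4)/539⌉ = ⌈28060/539⌉ − ⌈27559/539⌉ = 53 − 52 = 1
n=56: ⌈(57·501+4)/539⌉ − ⌈(56·501+4)/539⌉ = ⌈28561/539⌉ − ⌈28060/539⌉ = 53 − 53 = 0
n=57: ⌈(58·501+4)/539⌉ − ⌈(57·501+4)/539⌉ = ⌈29062/539⌉ − ⌈28561/539⌉ = 54 − 53 = 1
n=58: ⌈(59·501+4)/539⌉ − ⌈(58·501+4)/539⌉ = ⌈29563/539⌉ − ⌈29062/539⌉ = 55 − 54 = 1
n=59: ⌈(60·501+4)/539⌉ − ⌈(59·501+4)/539⌉ = ⌈30064/539⌉ − ⌈29563/539⌉ = 56 − 55 = 1
n=60: ⌈(61·501+4)/539⌉ − ⌈(60·501+4)/539⌉ = ⌈30565/539⌉ − ⌈30064/539⌉ = 57 − 56 = 1
n=61: ⌈(62·501+4)/539⌉ − ⌈(61·501+4)/539⌉ = ⌈31066/539⌉ − ⌈30565/539⌉ = 58 − 57 = 1
n=62: ⌈(63·501+4)/539⌉ − ⌈(62·501+4)/539⌉ = ⌈31567/539⌉ − ⌈31066/539⌉ = 59 − 58 = 1
n=63: ⌈(64·501+4)/539⌉ − ⌈(63·501+4)/539⌉ = ⌈32068/539⌉ − ⌈31567/539⌉ = 60 − 59 = 1
n=64: ⌈(65·501+4)/539⌉ − ⌈(64·501+4)/539⌉ = ⌈32569/539⌉ − ⌈32068/539⌉ = 61 − 60 = 1
n=65: ⌈(66·501+4)/539⌉ − ⌈(65·501+4)/539⌉ = ⌈33070/539⌉ − ⌈32569/539⌉ = 62 − 61 = 1
n=66: ⌈(67·501+4)/539⌉ − ⌈(66·501+4)/539⌉ = ⌈33571/539⌉ − ⌈33070/539⌉ = 63 − 62 = 1
n=67: ⌈(68·501+4)/539⌉ − ⌈(67·501+4)/539⌉ = ⌈34072/539⌉ − ⌈33571/539⌉ = 64 − 63 = 1
n=68: ⌈(69·501+4)/539⌉ − ⌈(68·501+4)/539⌉ = ⌈34573/539⌉ − ⌈34072/539⌉ = 65 − 64 = 1
n=69: ⌈(70·501+4)/539⌉ − ⌈(69·501+4)/539⌉ = ⌈35074/539⌉ − ⌈34573/539⌉ = 66 − 65 = 1
n=70: ⌈(71·501+4)/539⌉ − ⌈(70·501+4)/539⌉ = ⌈35575/539⌉ − ⌈35074/539⌉ = 67 − 66 = 1
n=71: ⌈(72·501+4)/539⌉ − ⌈(71·501+4)/539⌉ = ⌈36076/539⌉ − ⌈35575/539⌉ = 67 − 67 = 0
n=72: ⌈(73·501+4)/539⌉ − ⌈(72·501+4)/539⌉ = ⌈36577/539⌉ − ⌈36076/539⌉ = 68 − 67 = 1
n=73: ⌈(74·501+4)/539⌉ − ⌈(73·501+4)/539⌉ = ⌈37078/539⌉ − ⌈36577/539⌉ = 69 − 68 = 1
n=74: ⌈(75·501+4)/539⌉ − ⌈(74·501+4)/539⌉ = ⌈37579/539⌉ − ⌈37078/539⌉ = 70 − 69 = 1
n=75: ⌈(76·501+4)/539⌉ − ⌈(75·501+4)/539⌉ = ⌈38080/539⌉ − ⌈37579/539⌉ = 71 − 70 = 1
n=76: ⌈(77·501+4)/539⌉ − ⌈(76·501+4)/539⌉ = ⌈38581/539⌉ − ⌈38080/539⌉ = 72 − 71 = 1
n=77: ⌈(78·501+4)/539⌉ − ⌈(77·501+4)/539⌉ = ⌈39082/539⌉ − ⌈38581/539⌉ = 73 − 72 = 1
n=78: ⌈(79·501+4)/539⌉ − ⌈(78·501+4)/539⌉ = ⌈39583/539⌉ − ⌈39082/539⌉ = 74 − 73 = 1
n=79: ⌈(80·501+4)/539⌉ − ⌈(79·501+4)/539⌉ = ⌈40084/539⌉ − ⌈39583/539⌉ = 75 − 74 = 1
n=80: ⌈(81·501+4)/539⌉ − ⌈(80·501+4)/539⌉ = ⌈40585/539⌉ − ⌈40084/539⌉ = 76 − 75 = 1
n=81: ⌈(82·501+4)/539⌉ − ⌈(81·501+4)/539⌉ = ⌈41086/539⌉ − ⌈40585/539⌉ = 77 − 76 = 1
n=82: ⌈(83·501+4)/539⌉ − ⌈(82·501+4)/539⌉ = ⌈41587/539⌉ − ⌈41086/539⌉ = 78 − 77 = 1
n=83: ⌈(84·501+4)/539⌉ − ⌈(83·501+4)/539⌉ = ⌈42088/539⌉ − ⌈41587/539⌉ = 79 − 78 = 1
n=84: ⌈(85·501+4)/539⌉ − ⌈(84·501+4)/539⌉ = ⌈42589/539⌉ − ⌈42088/539⌉ = 80 − 79 = 1
n=85: ⌈(86·501+4)/539⌉ − ⌈(85·501+4)/539⌉ = ⌈43090/539⌉ − ⌈42589/539⌉ = 80 − 80 = 0
n=86: ⌈(87·501+4)/539⌉ − ⌈(86·501+4)/539⌉ = ⌈43591/539⌉ − ⌈43090/539⌉ = 81 − 80 = 1
n=87: ⌈(88·501+4)/539⌉ − ⌈(87·501+4)/539⌉ = ⌈44092/539⌉ − ⌈43591/539⌉ = 82 − 81 = 1
n=88: ⌈(89·501+4)/539⌉ − ⌈(88·501+4)/539⌉ = ⌈44593/539⌉ − ⌈44092/539⌉ = 83 − 82 = 1
n=89: ⌈(90·501+4)/539⌉ − ⌈(89·501+4)/539⌉ = ⌈45094/539⌉ − ⌈44593/539⌉ = 84 − 83 = 1

011111111111110111111111111101111111111111011111111111110111111111111110111111111111101111


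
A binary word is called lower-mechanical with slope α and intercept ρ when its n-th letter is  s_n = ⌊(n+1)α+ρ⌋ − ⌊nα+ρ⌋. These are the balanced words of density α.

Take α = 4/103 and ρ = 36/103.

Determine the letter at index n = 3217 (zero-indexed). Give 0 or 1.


(n+1)α + ρ = (3218·4 + 36) / 103 = 12908/103
nα + ρ     = (3217·4 + 36) / 103 = 12904/103
⌊12908/103⌋ = 125,  ⌊12904/103⌋ = 125
s_{3217} = 125 − 125 = 0

0


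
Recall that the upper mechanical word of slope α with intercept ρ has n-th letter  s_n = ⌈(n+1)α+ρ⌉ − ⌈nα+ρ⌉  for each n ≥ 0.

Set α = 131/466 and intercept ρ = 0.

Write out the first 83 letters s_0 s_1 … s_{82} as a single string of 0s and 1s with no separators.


n=0: ⌈(1·131)/466⌉ − ⌈(0·131)/466⌉ = ⌈131/466⌉ − ⌈0/466⌉ = 1 − 0 = 1
n=1: ⌈(2·131)/466⌉ − ⌈(1·131)/466⌉ = ⌈262/466⌉ − ⌈131/466⌉ = 1 − 1 = 0
n=2: ⌈(3·131)/466⌉ − ⌈(2·131)/466⌉ = ⌈393/466⌉ − ⌈262/466⌉ = 1 − 1 = 0
n=3: ⌈(4·131)/466⌉ − ⌈(3·131)/466⌉ = ⌈524/466⌉ − ⌈393/466⌉ = 2 − 1 = 1
n=4: ⌈(5·131)/466⌉ − ⌈(4·131)/466⌉ = ⌈655/466⌉ − ⌈524/466⌉ = 2 − 2 = 0
n=5: ⌈(6·131)/466⌉ − ⌈(5·131)/466⌉ = ⌈786/466⌉ − ⌈655/466⌉ = 2 − 2 = 0
n=6: ⌈(7·131)/466⌉ − ⌈(6·131)/466⌉ = ⌈917/466⌉ − ⌈786/466⌉ = 2 − 2 = 0
n=7: ⌈(8·131)/466⌉ − ⌈(7·131)/466⌉ = ⌈1048/466⌉ − ⌈917/466⌉ = 3 − 2 = 1
n=8: ⌈(9·131)/466⌉ − ⌈(8·131)/466⌉ = ⌈1179/466⌉ − ⌈1048/466⌉ = 3 − 3 = 0
n=9: ⌈(10·131)/466⌉ − ⌈(9·131)/466⌉ = ⌈1310/466⌉ − ⌈1179/466⌉ = 3 − 3 = 0
n=10: ⌈(11·131)/466⌉ − ⌈(10·131)/466⌉ = ⌈1441/466⌉ − ⌈1310/466⌉ = 4 − 3 = 1
n=11: ⌈(12·131)/466⌉ − ⌈(11·131)/466⌉ = ⌈1572/466⌉ − ⌈1441/466⌉ = 4 − 4 = 0
n=12: ⌈(13·131)/466⌉ − ⌈(12·131)/466⌉ = ⌈1703/466⌉ − ⌈1572/466⌉ = 4 − 4 = 0
n=13: ⌈(14·131)/466⌉ − ⌈(13·131)/466⌉ = ⌈1834/466⌉ − ⌈1703/466⌉ = 4 − 4 = 0
n=14: ⌈(15·131)/466⌉ − ⌈(14·131)/466⌉ = ⌈1965/466⌉ − ⌈1834/466⌉ = 5 − 4 = 1
n=15: ⌈(16·131)/466⌉ − ⌈(15·131)/466⌉ = ⌈2096/466⌉ − ⌈1965/466⌉ = 5 − 5 = 0
n=16: ⌈(17·131)/466⌉ − ⌈(16·131)/466⌉ = ⌈2227/466⌉ − ⌈2096/466⌉ = 5 − 5 = 0
n=17: ⌈(18·131)/466⌉ − ⌈(17·131)/466⌉ = ⌈2358/466⌉ − ⌈2227/466⌉ = 6 − 5 = 1
n=18: ⌈(19·131)/466⌉ − ⌈(18·131)/466⌉ = ⌈2489/466⌉ − ⌈2358/466⌉ = 6 − 6 = 0
n=19: ⌈(20·131)/466⌉ − ⌈(19·131)/466⌉ = ⌈2620/466⌉ − ⌈2489/466⌉ = 6 − 6 = 0
n=20: ⌈(21·131)/466⌉ − ⌈(20·131)/466⌉ = ⌈2751/466⌉ − ⌈2620/466⌉ = 6 − 6 = 0
n=21: ⌈(22·131)/466⌉ − ⌈(21·131)/466⌉ = ⌈2882/466⌉ − ⌈2751/466⌉ = 7 − 6 = 1
n=22: ⌈(23·131)/466⌉ − ⌈(22·131)/466⌉ = ⌈3013/466⌉ − ⌈2882/466⌉ = 7 − 7 = 0
n=23: ⌈(24·131)/466⌉ − ⌈(23·131)/466⌉ = ⌈3144/466⌉ − ⌈3013/466⌉ = 7 − 7 = 0
n=24: ⌈(25·131)/466⌉ − ⌈(24·131)/466⌉ = ⌈3275/466⌉ − ⌈3144/466⌉ = 8 − 7 = 1
n=25: ⌈(26·131)/466⌉ − ⌈(25·131)/466⌉ = ⌈3406/466⌉ − ⌈3275/466⌉ = 8 − 8 = 0
n=26: ⌈(27·131)/466⌉ − ⌈(26·131)/466⌉ = ⌈3537/466⌉ − ⌈3406/466⌉ = 8 − 8 = 0
n=27: ⌈(28·131)/466⌉ − ⌈(27·131)/466⌉ = ⌈3668/466⌉ − ⌈3537/466⌉ = 8 − 8 = 0
n=28: ⌈(29·131)/466⌉ − ⌈(28·131)/466⌉ = ⌈3799/466⌉ − ⌈3668/466⌉ = 9 − 8 = 1
n=29: ⌈(30·131)/466⌉ − ⌈(29·131)/466⌉ = ⌈3930/466⌉ − ⌈3799/466⌉ = 9 − 9 = 0
n=30: ⌈(31·131)/466⌉ − ⌈(30·131)/466⌉ = ⌈4061/466⌉ − ⌈3930/466⌉ = 9 − 9 = 0
n=31: ⌈(32·131)/466⌉ − ⌈(31·131)/466⌉ = ⌈4192/466⌉ − ⌈4061/466⌉ = 9 − 9 = 0
n=32: ⌈(33·131)/466⌉ − ⌈(32·131)/466⌉ = ⌈4323/466⌉ − ⌈4192/466⌉ = 10 − 9 = 1
n=33: ⌈(34·131)/466⌉ − ⌈(33·131)/466⌉ = ⌈4454/466⌉ − ⌈4323/466⌉ = 10 − 10 = 0
n=34: ⌈(35·131)/466⌉ − ⌈(34·131)/466⌉ = ⌈4585/466⌉ − ⌈4454/466⌉ = 10 − 10 = 0
n=35: ⌈(36·131)/466⌉ − ⌈(35·131)/466⌉ = ⌈4716/466⌉ − ⌈4585/466⌉ = 11 − 10 = 1
n=36: ⌈(37·131)/466⌉ − ⌈(36·131)/466⌉ = ⌈4847/466⌉ − ⌈4716/466⌉ = 11 − 11 = 0
n=37: ⌈(38·131)/466⌉ − ⌈(37·131)/466⌉ = ⌈4978/466⌉ − ⌈4847/466⌉ = 11 − 11 = 0
n=38: ⌈(39·131)/466⌉ − ⌈(38·131)/466⌉ = ⌈5109/466⌉ − ⌈4978/466⌉ = 11 − 11 = 0
n=39: ⌈(40·131)/466⌉ − ⌈(39·131)/466⌉ = ⌈5240/466⌉ − ⌈5109/466⌉ = 12 − 11 = 1
n=40: ⌈(41·131)/466⌉ − ⌈(40·131)/466⌉ = ⌈5371/466⌉ − ⌈5240/466⌉ = 12 − 12 = 0
n=41: ⌈(42·131)/466⌉ − ⌈(41·131)/466⌉ = ⌈5502/466⌉ − ⌈5371/466⌉ = 12 − 12 = 0
n=42: ⌈(43·131)/466⌉ − ⌈(42·131)/466⌉ = ⌈5633/466⌉ − ⌈5502/466⌉ = 13 − 12 = 1
n=43: ⌈(44·131)/466⌉ − ⌈(43·131)/466⌉ = ⌈5764/466⌉ − ⌈5633/466⌉ = 13 − 13 = 0
n=44: ⌈(45·131)/466⌉ − ⌈(44·131)/466⌉ = ⌈5895/466⌉ − ⌈5764/466⌉ = 13 − 13 = 0
n=45: ⌈(46·131)/466⌉ − ⌈(45·131)/466⌉ = ⌈6026/466⌉ − ⌈5895/466⌉ = 13 − 13 = 0
n=46: ⌈(47·131)/466⌉ − ⌈(46·131)/466⌉ = ⌈6157/466⌉ − ⌈6026/466⌉ = 14 − 13 = 1
n=47: ⌈(48·131)/466⌉ − ⌈(47·131)/466⌉ = ⌈6288/466⌉ − ⌈6157/466⌉ = 14 − 14 = 0
n=48: ⌈(49·131)/466⌉ − ⌈(48·131)/466⌉ = ⌈6419/466⌉ − ⌈6288/466⌉ = 14 − 14 = 0
n=49: ⌈(50·131)/466⌉ − ⌈(49·131)/466⌉ = ⌈6550/466⌉ − ⌈6419/466⌉ = 15 − 14 = 1
n=50: ⌈(51·131)/466⌉ − ⌈(50·131)/466⌉ = ⌈6681/466⌉ − ⌈6550/466⌉ = 15 − 15 = 0
n=51: ⌈(52·131)/466⌉ − ⌈(51·131)/466⌉ = ⌈6812/466⌉ − ⌈6681/466⌉ = 15 − 15 = 0
n=52: ⌈(53·131)/466⌉ − ⌈(52·131)/466⌉ = ⌈6943/466⌉ − ⌈6812/466⌉ = 15 − 15 = 0
n=53: ⌈(54·131)/466⌉ − ⌈(53·131)/466⌉ = ⌈7074/466⌉ − ⌈6943/466⌉ = 16 − 15 = 1
n=54: ⌈(55·131)/466⌉ − ⌈(54·131)/466⌉ = ⌈7205/466⌉ − ⌈7074/466⌉ = 16 − 16 = 0
n=55: ⌈(56·131)/466⌉ − ⌈(55·131)/466⌉ = ⌈7336/466⌉ − ⌈7205/466⌉ = 16 − 16 = 0
n=56: ⌈(57·131)/466⌉ − ⌈(56·131)/466⌉ = ⌈7467/466⌉ − ⌈7336/466⌉ = 17 − 16 = 1
n=57: ⌈(58·131)/466⌉ − ⌈(57·131)/466⌉ = ⌈7598/466⌉ − ⌈7467/466⌉ = 17 − 17 = 0
n=58: ⌈(59·131)/466⌉ − ⌈(58·131)/466⌉ = ⌈7729/466⌉ − ⌈7598/466⌉ = 17 − 17 = 0
n=59: ⌈(60·131)/466⌉ − ⌈(59·131)/466⌉ = ⌈7860/466⌉ − ⌈7729/466⌉ = 17 − 17 = 0
n=60: ⌈(61·131)/466⌉ − ⌈(60·131)/466⌉ = ⌈7991/466⌉ − ⌈7860/466⌉ = 18 − 17 = 1
n=61: ⌈(62·131)/466⌉ − ⌈(61·131)/466⌉ = ⌈8122/466⌉ − ⌈7991/466⌉ = 18 − 18 = 0
n=62: ⌈(63·131)/466⌉ − ⌈(62·131)/466⌉ = ⌈8253/466⌉ − ⌈8122/466⌉ = 18 − 18 = 0
n=63: ⌈(64·131)/466⌉ − ⌈(63·131)/466⌉ = ⌈8384/466⌉ − ⌈8253/466⌉ = 18 − 18 = 0
n=64: ⌈(65·131)/466⌉ − ⌈(64·131)/466⌉ = ⌈8515/466⌉ − ⌈8384/466⌉ = 19 − 18 = 1
n=65: ⌈(66·131)/466⌉ − ⌈(65·131)/466⌉ = ⌈8646/466⌉ − ⌈8515/466⌉ = 19 − 19 = 0
n=66: ⌈(67·131)/466⌉ − ⌈(66·131)/466⌉ = ⌈8777/466⌉ − ⌈8646/466⌉ = 19 − 19 = 0
n=67: ⌈(68·131)/466⌉ − ⌈(67·131)/466⌉ = ⌈8908/466⌉ − ⌈8777/466⌉ = 20 − 19 = 1
n=68: ⌈(69·131)/466⌉ − ⌈(68·131)/466⌉ = ⌈9039/466⌉ − ⌈8908/466⌉ = 20 − 20 = 0
n=69: ⌈(70·131)/466⌉ − ⌈(69·131)/466⌉ = ⌈9170/466⌉ − ⌈9039/466⌉ = 20 − 20 = 0
n=70: ⌈(71·131)/466⌉ − ⌈(70·131)/466⌉ = ⌈9301/466⌉ − ⌈9170/466⌉ = 20 − 20 = 0
n=71: ⌈(72·131)/466⌉ − ⌈(71·131)/466⌉ = ⌈9432/466⌉ − ⌈9301/466⌉ = 21 − 20 = 1
n=72: ⌈(73·131)/466⌉ − ⌈(72·131)/466⌉ = ⌈9563/466⌉ − ⌈9432/466⌉ = 21 − 21 = 0
n=73: ⌈(74·131)/466⌉ − ⌈(73·131)/466⌉ = ⌈9694/466⌉ − ⌈9563/466⌉ = 21 − 21 = 0
n=74: ⌈(75·131)/466⌉ − ⌈(74·131)/466⌉ = ⌈9825/466⌉ − ⌈9694/466⌉ = 22 − 21 = 1
n=75: ⌈(76·131)/466⌉ − ⌈(75·131)/466⌉ = ⌈9956/466⌉ − ⌈9825/466⌉ = 22 − 22 = 0
n=76: ⌈(77·131)/466⌉ − ⌈(76·131)/466⌉ = ⌈10087/466⌉ − ⌈9956/466⌉ = 22 − 22 = 0
n=77: ⌈(78·131)/466⌉ − ⌈(77·131)/466⌉ = ⌈10218/466⌉ − ⌈10087/466⌉ = 22 − 22 = 0
n=78: ⌈(79·131)/466⌉ − ⌈(78·131)/466⌉ = ⌈10349/466⌉ − ⌈10218/466⌉ = 23 − 22 = 1
n=79: ⌈(80·131)/466⌉ − ⌈(79·131)/466⌉ = ⌈10480/466⌉ − ⌈10349/466⌉ = 23 − 23 = 0
n=80: ⌈(81·131)/466⌉ − ⌈(80·131)/466⌉ = ⌈10611/466⌉ − ⌈10480/466⌉ = 23 − 23 = 0
n=81: ⌈(82·131)/466⌉ − ⌈(81·131)/466⌉ = ⌈10742/466⌉ − ⌈10611/466⌉ = 24 − 23 = 1
n=82: ⌈(83·131)/466⌉ − ⌈(82·131)/466⌉ = ⌈10873/466⌉ − ⌈10742/466⌉ = 24 − 24 = 0

10010001001000100100010010001000100100010010001001000100100010001001000100100010010


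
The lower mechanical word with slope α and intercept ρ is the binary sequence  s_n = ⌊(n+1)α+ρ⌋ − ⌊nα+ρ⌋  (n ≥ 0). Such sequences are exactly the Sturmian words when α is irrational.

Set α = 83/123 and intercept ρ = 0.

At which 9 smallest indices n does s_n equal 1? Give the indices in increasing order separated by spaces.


1 2 4 5 7 8 10 11 13

n=0: ⌊83/123⌋−⌊0/123⌋ = 0−0 = 0
n=1: ⌊166/123⌋−⌊83/123⌋ = 1−0 = 1  ← one
n=2: ⌊249/123⌋−⌊166/123⌋ = 2−1 = 1  ← one
n=3: ⌊332/123⌋−⌊249/123⌋ = 2−2 = 0
n=4: ⌊415/123⌋−⌊332/123⌋ = 3−2 = 1  ← one
n=5: ⌊498/123⌋−⌊415/123⌋ = 4−3 = 1  ← one
n=6: ⌊581/123⌋−⌊498/123⌋ = 4−4 = 0
n=7: ⌊664/123⌋−⌊581/123⌋ = 5−4 = 1  ← one
n=8: ⌊747/123⌋−⌊664/123⌋ = 6−5 = 1  ← one
n=9: ⌊830/123⌋−⌊747/123⌋ = 6−6 = 0
n=10: ⌊913/123⌋−⌊830/123⌋ = 7−6 = 1  ← one
n=11: ⌊996/123⌋−⌊913/123⌋ = 8−7 = 1  ← one
n=12: ⌊1079/123⌋−⌊996/123⌋ = 8−8 = 0
n=13: ⌊1162/123⌋−⌊1079/123⌋ = 9−8 = 1  ← one
positions of the first 9 ones: 1 2 4 5 7 8 10 11 13


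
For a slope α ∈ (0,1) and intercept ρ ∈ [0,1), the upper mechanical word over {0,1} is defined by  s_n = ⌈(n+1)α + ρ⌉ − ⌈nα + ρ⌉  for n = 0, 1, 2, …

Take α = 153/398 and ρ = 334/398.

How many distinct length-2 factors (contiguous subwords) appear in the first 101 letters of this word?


3

t_n = ⌈(n·153+334)/398⌉ for n = 0 … 101:
  n=0…9: ⌈334/398⌉=1 ⌈487/398⌉=2 ⌈640/398⌉=2 ⌈793/398⌉=2 ⌈946/398⌉=3 ⌈1099/398⌉=3 ⌈1252/398⌉=4 ⌈1405/398⌉=4 ⌈1558/398⌉=4 ⌈1711/398⌉=5
  n=10…19: ⌈1864/398⌉=5 ⌈2017/398⌉=6 ⌈2170/398⌉=6 ⌈2323/398⌉=6 ⌈2476/398⌉=7 ⌈2629/398⌉=7 ⌈2782/398⌉=7 ⌈2935/398⌉=8 ⌈3088/398⌉=8 ⌈3241/398⌉=9
  n=20…29: ⌈3394/398⌉=9 ⌈3547/398⌉=9 ⌈3700/398⌉=10 ⌈3853/398⌉=10 ⌈4006/398⌉=11 ⌈4159/398⌉=11 ⌈4312/398⌉=11 ⌈4465/398⌉=12 ⌈4618/398⌉=12 ⌈4771/398⌉=12
  n=30…39: ⌈4924/398⌉=13 ⌈5077/398⌉=13 ⌈5230/398⌉=14 ⌈5383/398⌉=14 ⌈5536/398⌉=14 ⌈5689/398⌉=15 ⌈5842/398⌉=15 ⌈5995/398⌉=16 ⌈6148/398⌉=16 ⌈6301/398⌉=16
  n=40…49: ⌈6454/398⌉=17 ⌈6607/398⌉=17 ⌈6760/398⌉=17 ⌈6913/398⌉=18 ⌈7066/398⌉=18 ⌈7219/398⌉=19 ⌈7372/398⌉=19 ⌈7525/398⌉=19 ⌈7678/398⌉=20 ⌈7831/398⌉=20
  n=50…59: ⌈7984/398⌉=21 ⌈8137/398⌉=21 ⌈8290/398⌉=21 ⌈8443/398⌉=22 ⌈8596/398⌉=22 ⌈8749/398⌉=22 ⌈8902/398⌉=23 ⌈9055/398⌉=23 ⌈9208/398⌉=24 ⌈9361/398⌉=24
  n=60…69: ⌈9514/398⌉=24 ⌈9667/398⌉=25 ⌈9820/398⌉=25 ⌈9973/398⌉=26 ⌈10126/398⌉=26 ⌈10279/398⌉=26 ⌈10432/398⌉=27 ⌈10585/398⌉=27 ⌈10738/398⌉=27 ⌈10891/398⌉=28
  n=70…79: ⌈11044/398⌉=28 ⌈11197/398⌉=29 ⌈11350/398⌉=29 ⌈11503/398⌉=29 ⌈11656/398⌉=30 ⌈11809/398⌉=30 ⌈11962/398⌉=31 ⌈12115/398⌉=31 ⌈12268/398⌉=31 ⌈12421/398⌉=32
  n=80…89: ⌈12574/398⌉=32 ⌈12727/398⌉=32 ⌈12880/398⌉=33 ⌈13033/398⌉=33 ⌈13186/398⌉=34 ⌈13339/398⌉=34 ⌈13492/398⌉=34 ⌈13645/398⌉=35 ⌈13798/398⌉=35 ⌈13951/398⌉=36
  n=90…99: ⌈14104/398⌉=36 ⌈14257/398⌉=36 ⌈14410/398⌉=37 ⌈14563/398⌉=37 ⌈14716/398⌉=37 ⌈14869/398⌉=38 ⌈15022/398⌉=38 ⌈15175/398⌉=39 ⌈15328/398⌉=39 ⌈15481/398⌉=39
  n=100…101: ⌈15634/398⌉=40 ⌈15787/398⌉=40
s_n = t_(n+1) − t_n for n = 0 … 100 gives
prefix = 10010100101001001010010100100101001010010010100101001001010010100100101001010010010100101001001010010
slide a length-2 window over [0..1] … [99..100] (100 windows); first occurrence of each distinct factor:
  [  0..  1] 10
  [  1..  2] 00
  [  2..  3] 01
  (the other 97 windows repeat one of these)
distinct factors: {00, 01, 10}
count = 3  (Sturmian bound for length 2 is 3)


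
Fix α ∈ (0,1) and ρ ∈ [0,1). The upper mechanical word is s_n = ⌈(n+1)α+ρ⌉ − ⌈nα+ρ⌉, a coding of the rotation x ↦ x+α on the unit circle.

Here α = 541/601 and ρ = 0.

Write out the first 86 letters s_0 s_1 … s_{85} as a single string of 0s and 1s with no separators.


n=0: ⌈(1·541)/601⌉ − ⌈(0·541)/601⌉ = ⌈541/601⌉ − ⌈0/601⌉ = 1 − 0 = 1
n=1: ⌈(2·541)/601⌉ − ⌈(1·541)/601⌉ = ⌈1082/601⌉ − ⌈541/601⌉ = 2 − 1 = 1
n=2: ⌈(3·541)/601⌉ − ⌈(2·541)/601⌉ = ⌈1623/601⌉ − ⌈1082/601⌉ = 3 − 2 = 1
n=3: ⌈(4·541)/601⌉ − ⌈(3·541)/601⌉ = ⌈2164/601⌉ − ⌈1623/601⌉ = 4 − 3 = 1
n=4: ⌈(5·541)/601⌉ − ⌈(4·541)/601⌉ = ⌈2705/601⌉ − ⌈2164/601⌉ = 5 − 4 = 1
n=5: ⌈(6·541)/601⌉ − ⌈(5·541)/601⌉ = ⌈3246/601⌉ − ⌈2705/601⌉ = 6 − 5 = 1
n=6: ⌈(7·541)/601⌉ − ⌈(6·541)/601⌉ = ⌈3787/601⌉ − ⌈3246/601⌉ = 7 − 6 = 1
n=7: ⌈(8·541)/601⌉ − ⌈(7·541)/601⌉ = ⌈4328/601⌉ − ⌈3787/601⌉ = 8 − 7 = 1
n=8: ⌈(9·541)/601⌉ − ⌈(8·541)/601⌉ = ⌈4869/601⌉ − ⌈4328/601⌉ = 9 − 8 = 1
n=9: ⌈(10·541)/601⌉ − ⌈(9·541)/601⌉ = ⌈5410/601⌉ − ⌈4869/601⌉ = 10 − 9 = 1
n=10: ⌈(11·541)/601⌉ − ⌈(10·541)/601⌉ = ⌈5951/601⌉ − ⌈5410/601⌉ = 10 − 10 = 0
n=11: ⌈(12·541)/601⌉ − ⌈(11·541)/601⌉ = ⌈6492/601⌉ − ⌈5951/601⌉ = 11 − 10 = 1
n=12: ⌈(13·541)/601⌉ − ⌈(12·541)/601⌉ = ⌈7033/601⌉ − ⌈6492/601⌉ = 12 − 11 = 1
n=13: ⌈(14·541)/601⌉ − ⌈(13·541)/601⌉ = ⌈7574/601⌉ − ⌈7033/601⌉ = 13 − 12 = 1
n=14: ⌈(15·541)/601⌉ − ⌈(14·541)/601⌉ = ⌈8115/601⌉ − ⌈7574/601⌉ = 14 − 13 = 1
n=15: ⌈(16·541)/601⌉ − ⌈(15·541)/601⌉ = ⌈8656/601⌉ − ⌈8115/601⌉ = 15 − 14 = 1
n=16: ⌈(17·541)/601⌉ − ⌈(16·541)/601⌉ = ⌈9197/601⌉ − ⌈8656/601⌉ = 16 − 15 = 1
n=17: ⌈(18·541)/601⌉ − ⌈(17·541)/601⌉ = ⌈9738/601⌉ − ⌈9197/601⌉ = 17 − 16 = 1
n=18: ⌈(19·541)/601⌉ − ⌈(18·541)/601⌉ = ⌈10279/601⌉ − ⌈9738/601⌉ = 18 − 17 = 1
n=19: ⌈(20·541)/601⌉ − ⌈(19·541)/601⌉ = ⌈10820/601⌉ − ⌈10279/601⌉ = 19 − 18 = 1
n=20: ⌈(21·541)/601⌉ − ⌈(20·541)/601⌉ = ⌈11361/601⌉ − ⌈10820/601⌉ = 19 − 19 = 0
n=21: ⌈(22·541)/601⌉ − ⌈(21·541)/601⌉ = ⌈11902/601⌉ − ⌈11361/601⌉ = 20 − 19 = 1
n=22: ⌈(23·541)/601⌉ − ⌈(22·541)/601⌉ = ⌈12443/601⌉ − ⌈11902/601⌉ = 21 − 20 = 1
n=23: ⌈(24·541)/601⌉ − ⌈(23·541)/601⌉ = ⌈12984/601⌉ − ⌈12443/601⌉ = 22 − 21 = 1
n=24: ⌈(25·541)/601⌉ − ⌈(24·541)/601⌉ = ⌈13525/601⌉ − ⌈12984/601⌉ = 23 − 22 = 1
n=25: ⌈(26·541)/601⌉ − ⌈(25·541)/601⌉ = ⌈14066/601⌉ − ⌈13525/601⌉ = 24 − 23 = 1
n=26: ⌈(27·541)/601⌉ − ⌈(26·541)/601⌉ = ⌈14607/601⌉ − ⌈14066/601⌉ = 25 − 24 = 1
n=27: ⌈(28·541)/601⌉ − ⌈(27·541)/601⌉ = ⌈15148/601⌉ − ⌈14607/601⌉ = 26 − 25 = 1
n=28: ⌈(29·541)/601⌉ − ⌈(28·541)/601⌉ = ⌈15689/601⌉ − ⌈15148/601⌉ = 27 − 26 = 1
n=29: ⌈(30·541)/601⌉ − ⌈(29·541)/601⌉ = ⌈16230/601⌉ − ⌈15689/601⌉ = 28 − 27 = 1
n=30: ⌈(31·541)/601⌉ − ⌈(30·541)/601⌉ = ⌈16771/601⌉ − ⌈16230/601⌉ = 28 − 28 = 0
n=31: ⌈(32·541)/601⌉ − ⌈(31·541)/601⌉ = ⌈17312/601⌉ − ⌈16771/601⌉ = 29 − 28 = 1
n=32: ⌈(33·541)/601⌉ − ⌈(32·541)/601⌉ = ⌈17853/601⌉ − ⌈17312/601⌉ = 30 − 29 = 1
n=33: ⌈(34·541)/601⌉ − ⌈(33·541)/601⌉ = ⌈18394/601⌉ − ⌈17853/601⌉ = 31 − 30 = 1
n=34: ⌈(35·541)/601⌉ − ⌈(34·541)/601⌉ = ⌈18935/601⌉ − ⌈18394/601⌉ = 32 − 31 = 1
n=35: ⌈(36·541)/601⌉ − ⌈(35·541)/601⌉ = ⌈19476/601⌉ − ⌈18935/601⌉ = 33 − 32 = 1
n=36: ⌈(37·541)/601⌉ − ⌈(36·541)/601⌉ = ⌈20017/601⌉ − ⌈19476/601⌉ = 34 − 33 = 1
n=37: ⌈(38·541)/601⌉ − ⌈(37·541)/601⌉ = ⌈20558/601⌉ − ⌈20017/601⌉ = 35 − 34 = 1
n=38: ⌈(39·541)/601⌉ − ⌈(38·541)/601⌉ = ⌈21099/601⌉ − ⌈20558/601⌉ = 36 − 35 = 1
n=39: ⌈(40·541)/601⌉ − ⌈(39·541)/601⌉ = ⌈21640/601⌉ − ⌈21099/601⌉ = 37 − 36 = 1
n=40: ⌈(41·541)/601⌉ − ⌈(40·541)/601⌉ = ⌈22181/601⌉ − ⌈21640/601⌉ = 37 − 37 = 0
n=41: ⌈(42·541)/601⌉ − ⌈(41·541)/601⌉ = ⌈22722/601⌉ − ⌈22181/601⌉ = 38 − 37 = 1
n=42: ⌈(43·541)/601⌉ − ⌈(42·541)/601⌉ = ⌈23263/601⌉ − ⌈22722/601⌉ = 39 − 38 = 1
n=43: ⌈(44·541)/601⌉ − ⌈(43·541)/601⌉ = ⌈23804/601⌉ − ⌈23263/601⌉ = 40 − 39 = 1
n=44: ⌈(45·541)/601⌉ − ⌈(44·541)/601⌉ = ⌈24345/601⌉ − ⌈23804/601⌉ = 41 − 40 = 1
n=45: ⌈(46·541)/601⌉ − ⌈(45·541)/601⌉ = ⌈24886/601⌉ − ⌈24345/601⌉ = 42 − 41 = 1
n=46: ⌈(47·541)/601⌉ − ⌈(46·541)/601⌉ = ⌈25427/601⌉ − ⌈24886/601⌉ = 43 − 42 = 1
n=47: ⌈(48·541)/601⌉ − ⌈(47·541)/601⌉ = ⌈25968/601⌉ − ⌈25427/601⌉ = 44 − 43 = 1
n=48: ⌈(49·541)/601⌉ − ⌈(48·541)/601⌉ = ⌈26509/601⌉ − ⌈25968/601⌉ = 45 − 44 = 1
n=49: ⌈(50·541)/601⌉ − ⌈(49·541)/601⌉ = ⌈27050/601⌉ − ⌈26509/601⌉ = 46 − 45 = 1
n=50: ⌈(51·541)/601⌉ − ⌈(50·541)/601⌉ = ⌈27591/601⌉ − ⌈27050/601⌉ = 46 − 46 = 0
n=51: ⌈(52·541)/601⌉ − ⌈(51·541)/601⌉ = ⌈28132/601⌉ − ⌈27591/601⌉ = 47 − 46 = 1
n=52: ⌈(53·541)/601⌉ − ⌈(52·541)/601⌉ = ⌈28673/601⌉ − ⌈28132/601⌉ = 48 − 47 = 1
n=53: ⌈(54·541)/601⌉ − ⌈(53·541)/601⌉ = ⌈29214/601⌉ − ⌈28673/601⌉ = 49 − 48 = 1
n=54: ⌈(55·541)/601⌉ − ⌈(54·541)/601⌉ = ⌈29755/601⌉ − ⌈29214/601⌉ = 50 − 49 = 1
n=55: ⌈(56·541)/601⌉ − ⌈(55·541)/601⌉ = ⌈30296/601⌉ − ⌈29755/601⌉ = 51 − 50 = 1
n=56: ⌈(57·541)/601⌉ − ⌈(56·541)/601⌉ = ⌈30837/601⌉ − ⌈30296/601⌉ = 52 − 51 = 1
n=57: ⌈(58·541)/601⌉ − ⌈(57·541)/601⌉ = ⌈31378/601⌉ − ⌈30837/601⌉ = 53 − 52 = 1
n=58: ⌈(59·541)/601⌉ − ⌈(58·541)/601⌉ = ⌈31919/601⌉ − ⌈31378/601⌉ = 54 − 53 = 1
n=59: ⌈(60·541)/601⌉ − ⌈(59·541)/601⌉ = ⌈32460/601⌉ − ⌈31919/601⌉ = 55 − 54 = 1
n=60: ⌈(61·541)/601⌉ − ⌈(60·541)/601⌉ = ⌈33001/601⌉ − ⌈32460/601⌉ = 55 − 55 = 0
n=61: ⌈(62·541)/601⌉ − ⌈(61·541)/601⌉ = ⌈33542/601⌉ − ⌈33001/601⌉ = 56 − 55 = 1
n=62: ⌈(63·541)/601⌉ − ⌈(62·541)/601⌉ = ⌈34083/601⌉ − ⌈33542/601⌉ = 57 − 56 = 1
n=63: ⌈(64·541)/601⌉ − ⌈(63·541)/601⌉ = ⌈34624/601⌉ − ⌈34083/601⌉ = 58 − 57 = 1
n=64: ⌈(65·541)/601⌉ − ⌈(64·541)/601⌉ = ⌈35165/601⌉ − ⌈34624/601⌉ = 59 − 58 = 1
n=65: ⌈(66·541)/601⌉ − ⌈(65·541)/601⌉ = ⌈35706/601⌉ − ⌈35165/601⌉ = 60 − 59 = 1
n=66: ⌈(67·541)/601⌉ − ⌈(66·541)/601⌉ = ⌈36247/601⌉ − ⌈35706/601⌉ = 61 − 60 = 1
n=67: ⌈(68·541)/601⌉ − ⌈(67·541)/601⌉ = ⌈36788/601⌉ − ⌈36247/601⌉ = 62 − 61 = 1
n=68: ⌈(69·541)/601⌉ − ⌈(68·541)/601⌉ = ⌈37329/601⌉ − ⌈36788/601⌉ = 63 − 62 = 1
n=69: ⌈(70·541)/601⌉ − ⌈(69·541)/601⌉ = ⌈37870/601⌉ − ⌈37329/601⌉ = 64 − 63 = 1
n=70: ⌈(71·541)/601⌉ − ⌈(70·541)/601⌉ = ⌈38411/601⌉ − ⌈37870/601⌉ = 64 − 64 = 0
n=71: ⌈(72·541)/601⌉ − ⌈(71·541)/601⌉ = ⌈38952/601⌉ − ⌈38411/601⌉ = 65 − 64 = 1
n=72: ⌈(73·541)/601⌉ − ⌈(72·541)/601⌉ = ⌈39493/601⌉ − ⌈38952/601⌉ = 66 − 65 = 1
n=73: ⌈(74·541)/601⌉ − ⌈(73·541)/601⌉ = ⌈40034/601⌉ − ⌈39493/601⌉ = 67 − 66 = 1
n=74: ⌈(75·541)/601⌉ − ⌈(74·541)/601⌉ = ⌈40575/601⌉ − ⌈40034/601⌉ = 68 − 67 = 1
n=75: ⌈(76·541)/601⌉ − ⌈(75·541)/601⌉ = ⌈41116/601⌉ − ⌈40575/601⌉ = 69 − 68 = 1
n=76: ⌈(77·541)/601⌉ − ⌈(76·541)/601⌉ = ⌈41657/601⌉ − ⌈41116/601⌉ = 70 − 69 = 1
n=77: ⌈(78·541)/601⌉ − ⌈(77·541)/601⌉ = ⌈42198/601⌉ − ⌈41657/601⌉ = 71 − 70 = 1
n=78: ⌈(79·541)/601⌉ − ⌈(78·541)/601⌉ = ⌈42739/601⌉ − ⌈42198/601⌉ = 72 − 71 = 1
n=79: ⌈(80·541)/601⌉ − ⌈(79·541)/601⌉ = ⌈43280/601⌉ − ⌈42739/601⌉ = 73 − 72 = 1
n=80: ⌈(81·541)/601⌉ − ⌈(80·541)/601⌉ = ⌈43821/601⌉ − ⌈43280/601⌉ = 73 − 73 = 0
n=81: ⌈(82·541)/601⌉ − ⌈(81·541)/601⌉ = ⌈44362/601⌉ − ⌈43821/601⌉ = 74 − 73 = 1
n=82: ⌈(83·541)/601⌉ − ⌈(82·541)/601⌉ = ⌈44903/601⌉ − ⌈44362/601⌉ = 75 − 74 = 1
n=83: ⌈(84·541)/601⌉ − ⌈(83·541)/601⌉ = ⌈45444/601⌉ − ⌈44903/601⌉ = 76 − 75 = 1
n=84: ⌈(85·541)/601⌉ − ⌈(84·541)/601⌉ = ⌈45985/601⌉ − ⌈45444/601⌉ = 77 − 76 = 1
n=85: ⌈(86·541)/601⌉ − ⌈(85·541)/601⌉ = ⌈46526/601⌉ − ⌈45985/601⌉ = 78 − 77 = 1

11111111110111111111011111111101111111110111111111011111111101111111110111111111011111


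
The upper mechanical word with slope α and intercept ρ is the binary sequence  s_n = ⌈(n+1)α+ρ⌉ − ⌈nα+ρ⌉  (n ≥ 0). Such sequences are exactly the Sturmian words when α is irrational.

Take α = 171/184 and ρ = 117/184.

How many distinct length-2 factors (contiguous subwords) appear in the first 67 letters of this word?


3

t_n = ⌈(n·171+117)/184⌉ for n = 0 … 67:
  n=0…9: ⌈117/184⌉=1 ⌈288/184⌉=2 ⌈459/184⌉=3 ⌈630/184⌉=4 ⌈801/184⌉=5 ⌈972/184⌉=6 ⌈1143/184⌉=7 ⌈1314/184⌉=8 ⌈1485/184⌉=9 ⌈1656/184⌉=9
  n=10…19: ⌈1827/184⌉=10 ⌈1998/184⌉=11 ⌈2169/184⌉=12 ⌈2340/184⌉=13 ⌈2511/184⌉=14 ⌈2682/184⌉=15 ⌈2853/184⌉=16 ⌈3024/184⌉=17 ⌈3195/184⌉=18 ⌈3366/184⌉=19
  n=20…29: ⌈3537/184⌉=20 ⌈3708/184⌉=21 ⌈3879/184⌉=22 ⌈4050/184⌉=23 ⌈4221/184⌉=23 ⌈4392/184⌉=24 ⌈4563/184⌉=25 ⌈4734/184⌉=26 ⌈4905/184⌉=27 ⌈5076/184⌉=28
  n=30…39: ⌈5247/184⌉=29 ⌈5418/184⌉=30 ⌈5589/184⌉=31 ⌈5760/184⌉=32 ⌈5931/184⌉=33 ⌈6102/184⌉=34 ⌈6273/184⌉=35 ⌈6444/184⌉=36 ⌈6615/184⌉=36 ⌈6786/184⌉=37
  n=40…49: ⌈6957/184⌉=38 ⌈7128/184⌉=39 ⌈7299/184⌉=40 ⌈7470/184⌉=41 ⌈7641/184⌉=42 ⌈7812/184⌉=43 ⌈7983/184⌉=44 ⌈8154/184⌉=45 ⌈8325/184⌉=46 ⌈8496/184⌉=47
  n=50…59: ⌈8667/184⌉=48 ⌈8838/184⌉=49 ⌈9009/184⌉=49 ⌈9180/184⌉=50 ⌈9351/184⌉=51 ⌈9522/184⌉=52 ⌈9693/184⌉=53 ⌈9864/184⌉=54 ⌈10035/184⌉=55 ⌈10206/184⌉=56
  n=60…67: ⌈10377/184⌉=57 ⌈10548/184⌉=58 ⌈10719/184⌉=59 ⌈10890/184⌉=60 ⌈11061/184⌉=61 ⌈11232/184⌉=62 ⌈11403/184⌉=62 ⌈11574/184⌉=63
s_n = t_(n+1) − t_n for n = 0 … 66 gives
prefix = 1111111101111111111111101111111111111011111111111110111111111111101
slide a length-2 window over [0..1] … [65..66] (66 windows); first occurrence of each distinct factor:
  [  0..  1] 11
  [  7..  8] 10
  [  8..  9] 01
  (the other 63 windows repeat one of these)
distinct factors: {01, 10, 11}
count = 3  (Sturmian bound for length 2 is 3)


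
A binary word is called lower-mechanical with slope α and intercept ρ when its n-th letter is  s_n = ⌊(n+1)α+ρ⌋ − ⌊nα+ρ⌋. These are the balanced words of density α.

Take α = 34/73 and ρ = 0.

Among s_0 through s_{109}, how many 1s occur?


#1s = Σ_{n=0}^{109} s_n = Σ_{n=0}^{109} (⌊(n+1)α+ρ⌋ − ⌊nα+ρ⌋)
the sum telescopes: every ⌊nα+ρ⌋ with 0 < n < 110 appears once with + and once with −, leaving ⌊110α+ρ⌋ − ⌊0·α+ρ⌋
110α + ρ = (110·34) / 73 = 3740/73
ρ = 0/73
⌊3740/73⌋ = 51,  ⌊0/73⌋ = 0
#1s = 51 − 0 = 51

51


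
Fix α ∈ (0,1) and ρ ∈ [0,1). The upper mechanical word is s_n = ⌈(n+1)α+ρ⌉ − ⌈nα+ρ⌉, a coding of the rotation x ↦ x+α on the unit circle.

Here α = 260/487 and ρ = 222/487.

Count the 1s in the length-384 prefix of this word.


205

#1s = Σ_{n=0}^{383} s_n = Σ_{n=0}^{383} (⌈(n+1)α+ρ⌉ − ⌈nα+ρ⌉)
the sum telescopes: every ⌈nα+ρ⌉ with 0 < n < 384 appears once with + and once with −, leaving ⌈384α+ρ⌉ − ⌈0·α+ρ⌉
384α + ρ = (384·260 + 222) / 487 = 100062/487
ρ = 222/487
⌈100062/487⌉ = 206,  ⌈222/487⌉ = 1
#1s = 206 − 1 = 205


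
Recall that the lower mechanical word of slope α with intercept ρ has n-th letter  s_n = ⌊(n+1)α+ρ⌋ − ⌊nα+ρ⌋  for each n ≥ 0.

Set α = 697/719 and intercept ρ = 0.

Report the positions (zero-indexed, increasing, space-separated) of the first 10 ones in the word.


1 2 3 4 5 6 7 8 9 10

n=0: ⌊697/719⌋−⌊0/719⌋ = 0−0 = 0
n=1: ⌊1394/719⌋−⌊697/719⌋ = 1−0 = 1  ← one
n=2: ⌊2091/719⌋−⌊1394/719⌋ = 2−1 = 1  ← one
n=3: ⌊2788/719⌋−⌊2091/719⌋ = 3−2 = 1  ← one
n=4: ⌊3485/719⌋−⌊2788/719⌋ = 4−3 = 1  ← one
n=5: ⌊4182/719⌋−⌊3485/719⌋ = 5−4 = 1  ← one
n=6: ⌊4879/719⌋−⌊4182/719⌋ = 6−5 = 1  ← one
n=7: ⌊5576/719⌋−⌊4879/719⌋ = 7−6 = 1  ← one
n=8: ⌊6273/719⌋−⌊5576/719⌋ = 8−7 = 1  ← one
n=9: ⌊6970/719⌋−⌊6273/719⌋ = 9−8 = 1  ← one
n=10: ⌊7667/719⌋−⌊6970/719⌋ = 10−9 = 1  ← one
positions of the first 10 ones: 1 2 3 4 5 6 7 8 9 10


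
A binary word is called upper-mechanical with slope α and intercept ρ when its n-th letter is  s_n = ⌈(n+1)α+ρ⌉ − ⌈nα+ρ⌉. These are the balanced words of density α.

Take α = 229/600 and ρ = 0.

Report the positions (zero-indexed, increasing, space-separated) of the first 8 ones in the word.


n=0: ⌈229/600⌉−⌈0/600⌉ = 1−0 = 1  ← one
n=1: ⌈458/600⌉−⌈229/600⌉ = 1−1 = 0
n=2: ⌈687/600⌉−⌈458/600⌉ = 2−1 = 1  ← one
n=3: ⌈916/600⌉−⌈687/600⌉ = 2−2 = 0
n=4: ⌈1145/600⌉−⌈916/600⌉ = 2−2 = 0
n=5: ⌈1374/600⌉−⌈1145/600⌉ = 3−2 = 1  ← one
n=6: ⌈1603/600⌉−⌈1374/600⌉ = 3−3 = 0
n=7: ⌈1832/600⌉−⌈1603/600⌉ = 4−3 = 1  ← one
n=8: ⌈2061/600⌉−⌈1832/600⌉ = 4−4 = 0
n=9: ⌈2290/600⌉−⌈2061/600⌉ = 4−4 = 0
n=10: ⌈2519/600⌉−⌈2290/600⌉ = 5−4 = 1  ← one
n=11: ⌈2748/600⌉−⌈2519/600⌉ = 5−5 = 0
n=12: ⌈2977/600⌉−⌈2748/600⌉ = 5−5 = 0
n=13: ⌈3206/600⌉−⌈2977/600⌉ = 6−5 = 1  ← one
n=14: ⌈3435/600⌉−⌈3206/600⌉ = 6−6 = 0
n=15: ⌈3664/600⌉−⌈3435/600⌉ = 7−6 = 1  ← one
n=16: ⌈3893/600⌉−⌈3664/600⌉ = 7−7 = 0
n=17: ⌈4122/600⌉−⌈3893/600⌉ = 7−7 = 0
n=18: ⌈4351/600⌉−⌈4122/600⌉ = 8−7 = 1  ← one
positions of the first 8 ones: 0 2 5 7 10 13 15 18

0 2 5 7 10 13 15 18


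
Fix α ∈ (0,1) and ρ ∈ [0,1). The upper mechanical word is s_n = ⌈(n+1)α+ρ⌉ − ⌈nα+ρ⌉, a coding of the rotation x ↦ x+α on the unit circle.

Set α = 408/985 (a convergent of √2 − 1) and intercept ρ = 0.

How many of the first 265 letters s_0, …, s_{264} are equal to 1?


110

#1s = Σ_{n=0}^{264} s_n = Σ_{n=0}^{264} (⌈(n+1)α+ρ⌉ − ⌈nα+ρ⌉)
the sum telescopes: every ⌈nα+ρ⌉ with 0 < n < 265 appears once with + and once with −, leaving ⌈265α+ρ⌉ − ⌈0·α+ρ⌉
265α + ρ = (265·408) / 985 = 108120/985
ρ = 0/985
⌈108120/985⌉ = 110,  ⌈0/985⌉ = 0
#1s = 110 − 0 = 110


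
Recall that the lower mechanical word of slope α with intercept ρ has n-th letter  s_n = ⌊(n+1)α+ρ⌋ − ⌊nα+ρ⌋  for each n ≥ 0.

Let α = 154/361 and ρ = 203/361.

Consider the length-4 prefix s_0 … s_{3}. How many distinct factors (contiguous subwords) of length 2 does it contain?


2

t_n = ⌊(n·154+203)/361⌋ for n = 0 … 4:
  n=0…4: ⌊203/361⌋=0 ⌊357/361⌋=0 ⌊511/361⌋=1 ⌊665/361⌋=1 ⌊819/361⌋=2
s_n = t_(n+1) − t_n for n = 0 … 3 gives
prefix = 0101
slide a length-2 window over [0..1] … [2..3] (3 windows); first occurrence of each distinct factor:
  [  0..  1] 01
  [  1..  2] 10
  (the other 1 window repeats one of these)
distinct factors: {01, 10}
count = 2  (Sturmian bound for length 2 is 3)


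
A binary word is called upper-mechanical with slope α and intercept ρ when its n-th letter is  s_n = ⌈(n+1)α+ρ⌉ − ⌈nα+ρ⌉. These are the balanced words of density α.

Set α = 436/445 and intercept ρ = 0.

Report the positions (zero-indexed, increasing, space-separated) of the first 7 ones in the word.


0 1 2 3 4 5 6

n=0: ⌈436/445⌉−⌈0/445⌉ = 1−0 = 1  ← one
n=1: ⌈872/445⌉−⌈436/445⌉ = 2−1 = 1  ← one
n=2: ⌈1308/445⌉−⌈872/445⌉ = 3−2 = 1  ← one
n=3: ⌈1744/445⌉−⌈1308/445⌉ = 4−3 = 1  ← one
n=4: ⌈2180/445⌉−⌈1744/445⌉ = 5−4 = 1  ← one
n=5: ⌈2616/445⌉−⌈2180/445⌉ = 6−5 = 1  ← one
n=6: ⌈3052/445⌉−⌈2616/445⌉ = 7−6 = 1  ← one
positions of the first 7 ones: 0 1 2 3 4 5 6
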